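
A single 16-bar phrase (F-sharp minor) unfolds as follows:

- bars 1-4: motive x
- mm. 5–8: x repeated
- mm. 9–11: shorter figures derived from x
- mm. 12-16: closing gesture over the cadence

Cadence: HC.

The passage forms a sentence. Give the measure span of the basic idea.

measures 1–4

The presentation of a sentence is the basic idea (bars 1-4) plus its repetition (bars 5–8); the basic idea is therefore mm. 1–4.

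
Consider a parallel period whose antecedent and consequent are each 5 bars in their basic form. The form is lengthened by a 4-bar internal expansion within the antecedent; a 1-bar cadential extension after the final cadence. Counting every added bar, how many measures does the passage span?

15 measures

Basic parallel period: 5 + 5 = 10 bars.
10 (basic form) + 4 (internal expansion) + 1 (cadential extension) = 15.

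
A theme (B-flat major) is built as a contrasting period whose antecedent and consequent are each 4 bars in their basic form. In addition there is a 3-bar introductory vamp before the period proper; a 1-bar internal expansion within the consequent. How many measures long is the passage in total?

12 measures

Basic contrasting period: 4 + 4 = 8 bars.
8 (basic form) + 3 (introduction) + 1 (internal expansion) = 12.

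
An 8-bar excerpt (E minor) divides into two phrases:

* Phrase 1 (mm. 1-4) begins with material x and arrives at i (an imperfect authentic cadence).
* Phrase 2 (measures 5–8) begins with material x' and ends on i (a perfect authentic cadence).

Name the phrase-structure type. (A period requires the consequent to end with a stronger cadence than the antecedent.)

parallel period

Phrase 1 ends with an imperfect authentic cadence (weaker) and phrase 2 with a perfect authentic cadence (stronger): antecedent + consequent = a period.
The two phrases open with the same material (x / x'), so the period is parallel.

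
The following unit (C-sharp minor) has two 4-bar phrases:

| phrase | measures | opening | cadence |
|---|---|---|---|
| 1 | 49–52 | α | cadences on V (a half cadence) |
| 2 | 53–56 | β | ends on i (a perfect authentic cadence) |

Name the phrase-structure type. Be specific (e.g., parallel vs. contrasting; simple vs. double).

Phrase 1 ends with a half cadence (weaker) and phrase 2 with a perfect authentic cadence (stronger): antecedent + consequent = a period.
The two phrases open with different material (α / β), so the period is contrasting.

contrasting period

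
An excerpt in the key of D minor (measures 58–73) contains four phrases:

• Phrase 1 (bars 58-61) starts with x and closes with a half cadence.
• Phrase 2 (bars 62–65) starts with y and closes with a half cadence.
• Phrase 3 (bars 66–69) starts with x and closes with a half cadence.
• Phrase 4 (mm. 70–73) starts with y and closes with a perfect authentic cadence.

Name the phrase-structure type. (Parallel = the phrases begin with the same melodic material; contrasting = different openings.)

Four phrases in two halves: the first half (measures 58–65) ends with a half cadence, the second (mm. 66-73) with a perfect authentic cadence — a large antecedent–consequent pair, i.e. a double period.
Phrase 3 begins with the same material as phrase 1, making it parallel.

parallel double period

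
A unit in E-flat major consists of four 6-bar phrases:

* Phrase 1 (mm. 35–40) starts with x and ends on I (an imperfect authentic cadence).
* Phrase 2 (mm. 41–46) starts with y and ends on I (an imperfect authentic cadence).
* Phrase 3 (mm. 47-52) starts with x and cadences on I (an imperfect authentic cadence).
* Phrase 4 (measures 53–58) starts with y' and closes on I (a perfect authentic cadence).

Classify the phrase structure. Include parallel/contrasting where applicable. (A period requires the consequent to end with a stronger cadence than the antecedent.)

Four phrases in two halves: the first half (bars 35–46) ends with an imperfect authentic cadence, the second (mm. 47–58) with a perfect authentic cadence — a large antecedent–consequent pair, i.e. a double period.
Phrase 3 begins with the same material as phrase 1, making it parallel.

parallel double period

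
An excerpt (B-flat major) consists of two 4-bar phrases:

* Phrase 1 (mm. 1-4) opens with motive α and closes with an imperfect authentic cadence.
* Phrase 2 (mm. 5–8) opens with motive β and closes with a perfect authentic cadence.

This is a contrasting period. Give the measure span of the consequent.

measures 5–8

The phrase ending with the weaker cadence (imperfect authentic cadence) is the antecedent; the one ending more conclusively (perfect authentic cadence) is the consequent. The consequent is measures 5–8.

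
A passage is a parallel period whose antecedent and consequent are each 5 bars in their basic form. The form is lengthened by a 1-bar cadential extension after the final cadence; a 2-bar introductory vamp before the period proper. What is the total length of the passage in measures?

13 measures

Basic parallel period: 5 + 5 = 10 bars.
10 (basic form) + 1 (cadential extension) + 2 (introduction) = 13.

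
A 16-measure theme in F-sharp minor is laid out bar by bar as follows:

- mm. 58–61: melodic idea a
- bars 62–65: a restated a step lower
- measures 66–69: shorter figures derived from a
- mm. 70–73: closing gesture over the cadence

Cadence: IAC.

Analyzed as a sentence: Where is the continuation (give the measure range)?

measures 66–73

After the presentation (bars 58–65), the continuation covers the fragmentation through the cadence: measures 66-73.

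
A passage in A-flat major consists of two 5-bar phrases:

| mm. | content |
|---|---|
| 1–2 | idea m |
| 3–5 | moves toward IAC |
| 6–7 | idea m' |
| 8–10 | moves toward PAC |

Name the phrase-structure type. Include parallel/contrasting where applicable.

Phrase 1 ends with an imperfect authentic cadence (weaker) and phrase 2 with a perfect authentic cadence (stronger): antecedent + consequent = a period.
The two phrases open with the same material (m / m'), so the period is parallel.

parallel period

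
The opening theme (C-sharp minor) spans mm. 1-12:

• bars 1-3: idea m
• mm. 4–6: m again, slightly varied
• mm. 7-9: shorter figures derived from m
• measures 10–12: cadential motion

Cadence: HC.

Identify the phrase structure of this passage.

Basic idea (mm. 1–3) + its repetition (measures 4–6) form the presentation; fragmentation and cadence (mm. 7–12) form the continuation — the 12-bar whole is a sentence.

sentence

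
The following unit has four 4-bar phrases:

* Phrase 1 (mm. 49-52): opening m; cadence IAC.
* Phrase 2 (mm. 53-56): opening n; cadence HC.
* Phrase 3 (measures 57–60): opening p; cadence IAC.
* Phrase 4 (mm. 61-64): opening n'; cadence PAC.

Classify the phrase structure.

Four phrases in two halves: the first half (mm. 49–56) ends with a half cadence, the second (bars 57–64) with a perfect authentic cadence — a large antecedent–consequent pair, i.e. a double period.
Phrase 3 begins with different material from phrase 1, making it contrasting.

contrasting double period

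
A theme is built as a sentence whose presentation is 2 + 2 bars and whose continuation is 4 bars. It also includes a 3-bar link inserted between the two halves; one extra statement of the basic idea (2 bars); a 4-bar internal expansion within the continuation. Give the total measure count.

Basic sentence: 2 + 2 + 4 = 8 bars.
8 (basic form) + 3 (link) + 2 (extra statement) + 4 (internal expansion) = 17.

17 measures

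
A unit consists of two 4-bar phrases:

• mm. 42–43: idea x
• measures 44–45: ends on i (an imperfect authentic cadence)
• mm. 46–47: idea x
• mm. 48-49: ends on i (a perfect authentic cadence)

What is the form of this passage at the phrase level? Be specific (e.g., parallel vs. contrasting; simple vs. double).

parallel period

Phrase 1 ends with an imperfect authentic cadence (weaker) and phrase 2 with a perfect authentic cadence (stronger): antecedent + consequent = a period.
The two phrases open with the same material (x / x), so the period is parallel.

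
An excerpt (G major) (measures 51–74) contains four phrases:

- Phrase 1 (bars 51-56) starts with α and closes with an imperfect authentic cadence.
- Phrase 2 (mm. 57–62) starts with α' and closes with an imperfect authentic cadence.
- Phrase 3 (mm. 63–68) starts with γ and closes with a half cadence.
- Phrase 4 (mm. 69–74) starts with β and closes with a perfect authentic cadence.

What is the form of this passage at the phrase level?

Four phrases in two halves: the first half (measures 51–62) ends with an imperfect authentic cadence, the second (measures 63–74) with a perfect authentic cadence — a large antecedent–consequent pair, i.e. a double period.
Phrase 3 begins with different material from phrase 1, making it contrasting.

contrasting double period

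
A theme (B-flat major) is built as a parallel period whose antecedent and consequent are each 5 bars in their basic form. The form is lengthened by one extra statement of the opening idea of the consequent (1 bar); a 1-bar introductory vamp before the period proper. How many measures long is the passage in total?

Basic parallel period: 5 + 5 = 10 bars.
10 (basic form) + 1 (extra statement) + 1 (introduction) = 12.

12 measures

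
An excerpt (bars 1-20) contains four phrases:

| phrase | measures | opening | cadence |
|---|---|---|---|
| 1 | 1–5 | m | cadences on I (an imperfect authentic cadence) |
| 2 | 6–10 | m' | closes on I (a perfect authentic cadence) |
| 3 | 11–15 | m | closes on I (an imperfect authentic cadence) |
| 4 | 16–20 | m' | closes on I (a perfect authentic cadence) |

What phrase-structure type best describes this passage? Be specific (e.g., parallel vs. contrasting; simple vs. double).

repeated period

The cadence pattern IAC–PAC–IAC–PAC is weak–strong twice, and phrases 3–4 restate phrases 1–2: a period heard twice, not a double period (which would end weakly at phrase 2).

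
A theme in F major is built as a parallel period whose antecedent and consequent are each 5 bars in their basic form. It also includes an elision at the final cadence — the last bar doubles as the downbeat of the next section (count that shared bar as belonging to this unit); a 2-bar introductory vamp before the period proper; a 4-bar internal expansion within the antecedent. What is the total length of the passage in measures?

Basic parallel period: 5 + 5 = 10 bars.
10 (basic form) + 2 (introduction) + 4 (internal expansion) = 16.
The elision shares a bar with the next section but does not change this unit's count.

16 measures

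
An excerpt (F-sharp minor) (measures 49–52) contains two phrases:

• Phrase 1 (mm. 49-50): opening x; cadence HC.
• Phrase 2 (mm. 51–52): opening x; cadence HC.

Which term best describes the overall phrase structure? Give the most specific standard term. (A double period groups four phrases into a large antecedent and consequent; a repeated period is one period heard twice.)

Both phrases have the same opening (x) and the same cadence (half cadence): the second is a restatement, not a consequent, so this is a repeated phrase rather than a period.

repeated phrase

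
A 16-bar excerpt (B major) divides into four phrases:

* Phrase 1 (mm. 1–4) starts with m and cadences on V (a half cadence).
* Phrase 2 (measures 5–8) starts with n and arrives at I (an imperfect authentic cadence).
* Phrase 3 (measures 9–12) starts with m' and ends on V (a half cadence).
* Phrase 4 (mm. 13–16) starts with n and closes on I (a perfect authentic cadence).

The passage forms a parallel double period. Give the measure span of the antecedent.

In a double period the first pair of phrases (ending imperfect authentic cadence) is the large antecedent and the second pair (ending perfect authentic cadence) is the large consequent; the antecedent is measures 1–8.

measures 1–8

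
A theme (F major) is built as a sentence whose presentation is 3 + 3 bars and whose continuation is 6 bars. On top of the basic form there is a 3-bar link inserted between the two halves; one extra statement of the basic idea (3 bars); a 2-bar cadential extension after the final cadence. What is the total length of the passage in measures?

Basic sentence: 3 + 3 + 6 = 12 bars.
12 (basic form) + 3 (link) + 3 (extra statement) + 2 (cadential extension) = 20.

20 measures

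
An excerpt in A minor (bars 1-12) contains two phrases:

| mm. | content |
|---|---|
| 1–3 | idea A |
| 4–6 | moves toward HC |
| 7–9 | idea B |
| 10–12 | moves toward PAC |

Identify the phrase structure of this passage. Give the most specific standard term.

Phrase 1 ends with a half cadence (weaker) and phrase 2 with a perfect authentic cadence (stronger): antecedent + consequent = a period.
The two phrases open with different material (A / B), so the period is contrasting.

contrasting period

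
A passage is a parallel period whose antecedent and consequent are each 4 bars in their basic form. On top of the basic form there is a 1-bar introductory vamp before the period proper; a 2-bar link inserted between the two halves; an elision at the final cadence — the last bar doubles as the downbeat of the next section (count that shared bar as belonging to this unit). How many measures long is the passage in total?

Basic parallel period: 4 + 4 = 8 bars.
8 (basic form) + 1 (introduction) + 2 (link) = 11.
The elision shares a bar with the next section but does not change this unit's count.

11 measures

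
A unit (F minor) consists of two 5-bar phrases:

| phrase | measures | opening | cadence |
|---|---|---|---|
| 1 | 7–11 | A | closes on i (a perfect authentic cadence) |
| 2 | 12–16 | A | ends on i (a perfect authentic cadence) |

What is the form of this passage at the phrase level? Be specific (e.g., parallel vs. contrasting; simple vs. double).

Both phrases have the same opening (A) and the same cadence (perfect authentic cadence): the second is a restatement, not a consequent, so this is a repeated phrase rather than a period.

repeated phrase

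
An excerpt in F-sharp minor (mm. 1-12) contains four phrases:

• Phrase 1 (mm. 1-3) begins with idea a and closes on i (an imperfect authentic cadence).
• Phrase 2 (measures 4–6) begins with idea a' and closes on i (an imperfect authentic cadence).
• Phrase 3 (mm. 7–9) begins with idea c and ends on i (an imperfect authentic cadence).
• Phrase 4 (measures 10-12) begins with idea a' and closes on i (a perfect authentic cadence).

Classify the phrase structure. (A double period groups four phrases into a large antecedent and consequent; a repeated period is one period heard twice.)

contrasting double period

Four phrases in two halves: the first half (measures 1–6) ends with an imperfect authentic cadence, the second (measures 7–12) with a perfect authentic cadence — a large antecedent–consequent pair, i.e. a double period.
Phrase 3 begins with different material from phrase 1, making it contrasting.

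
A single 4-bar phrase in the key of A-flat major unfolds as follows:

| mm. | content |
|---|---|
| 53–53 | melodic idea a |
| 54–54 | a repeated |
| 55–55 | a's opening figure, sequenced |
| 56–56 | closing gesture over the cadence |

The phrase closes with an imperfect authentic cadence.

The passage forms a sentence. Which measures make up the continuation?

After the presentation (measures 53–54), the continuation covers the fragmentation through the cadence: bars 55–56.

measures 55–56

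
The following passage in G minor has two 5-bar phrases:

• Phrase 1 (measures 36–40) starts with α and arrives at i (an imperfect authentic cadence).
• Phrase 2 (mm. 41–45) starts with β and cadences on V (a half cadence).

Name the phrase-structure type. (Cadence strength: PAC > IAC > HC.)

phrase group

The second phrase closes with a half cadence, which is not stronger than the first phrase's imperfect authentic cadence; without a weak→strong cadential pair there is no antecedent–consequent relationship, so this is a phrase group rather than a period.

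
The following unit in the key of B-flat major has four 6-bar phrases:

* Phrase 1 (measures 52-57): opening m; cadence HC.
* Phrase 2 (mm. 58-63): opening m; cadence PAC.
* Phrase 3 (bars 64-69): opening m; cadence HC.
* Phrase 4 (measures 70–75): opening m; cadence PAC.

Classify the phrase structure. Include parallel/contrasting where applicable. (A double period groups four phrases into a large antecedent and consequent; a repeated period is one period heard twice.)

repeated period

The cadence pattern HC–PAC–HC–PAC is weak–strong twice, and phrases 3–4 restate phrases 1–2: a period heard twice, not a double period (which would end weakly at phrase 2).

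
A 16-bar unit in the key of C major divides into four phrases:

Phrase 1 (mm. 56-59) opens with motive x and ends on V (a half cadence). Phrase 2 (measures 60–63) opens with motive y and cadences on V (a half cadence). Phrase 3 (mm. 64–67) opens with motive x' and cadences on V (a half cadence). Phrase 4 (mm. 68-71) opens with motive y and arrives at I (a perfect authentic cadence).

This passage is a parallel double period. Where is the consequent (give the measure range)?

measures 64–71

In a double period the four phrases pair into a large antecedent (phrases 1–2, ending half cadence) and a large consequent (phrases 3–4, ending perfect authentic cadence). The consequent spans measures 64–71.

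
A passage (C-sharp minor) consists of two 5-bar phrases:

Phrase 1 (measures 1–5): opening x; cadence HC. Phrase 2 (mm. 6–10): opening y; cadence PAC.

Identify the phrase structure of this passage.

contrasting period

Phrase 1 ends with a half cadence (weaker) and phrase 2 with a perfect authentic cadence (stronger): antecedent + consequent = a period.
The two phrases open with different material (x / y), so the period is contrasting.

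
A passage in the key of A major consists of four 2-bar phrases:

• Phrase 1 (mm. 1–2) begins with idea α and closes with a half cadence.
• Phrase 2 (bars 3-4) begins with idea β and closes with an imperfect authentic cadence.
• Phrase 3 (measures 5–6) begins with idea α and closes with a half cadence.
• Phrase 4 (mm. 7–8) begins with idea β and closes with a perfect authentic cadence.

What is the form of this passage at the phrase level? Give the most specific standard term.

Four phrases in two halves: the first half (mm. 1–4) ends with an imperfect authentic cadence, the second (mm. 5-8) with a perfect authentic cadence — a large antecedent–consequent pair, i.e. a double period.
Phrase 3 begins with the same material as phrase 1, making it parallel.

parallel double period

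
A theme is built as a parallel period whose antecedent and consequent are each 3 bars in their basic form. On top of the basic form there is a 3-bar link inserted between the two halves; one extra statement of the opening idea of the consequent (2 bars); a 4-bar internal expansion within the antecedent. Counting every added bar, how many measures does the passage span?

Basic parallel period: 3 + 3 = 6 bars.
6 (basic form) + 3 (link) + 2 (extra statement) + 4 (internal expansion) = 15.

15 measures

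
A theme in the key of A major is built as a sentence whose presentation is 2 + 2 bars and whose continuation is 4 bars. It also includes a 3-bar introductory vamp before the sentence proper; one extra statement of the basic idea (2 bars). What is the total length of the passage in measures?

13 measures

Basic sentence: 2 + 2 + 4 = 8 bars.
8 (basic form) + 3 (introduction) + 2 (extra statement) = 13.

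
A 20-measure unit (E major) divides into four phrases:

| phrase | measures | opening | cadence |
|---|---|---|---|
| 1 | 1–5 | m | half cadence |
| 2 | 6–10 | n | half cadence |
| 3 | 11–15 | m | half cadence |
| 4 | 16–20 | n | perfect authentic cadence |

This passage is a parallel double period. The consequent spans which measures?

measures 11–20

In a double period the four phrases pair into a large antecedent (phrases 1–2, ending half cadence) and a large consequent (phrases 3–4, ending perfect authentic cadence). The consequent spans mm. 11–20.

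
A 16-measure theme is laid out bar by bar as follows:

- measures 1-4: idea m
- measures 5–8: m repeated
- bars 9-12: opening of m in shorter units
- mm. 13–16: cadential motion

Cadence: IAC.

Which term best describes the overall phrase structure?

Basic idea (bars 1-4) + its repetition (measures 5–8) form the presentation; fragmentation and cadence (mm. 9–16) form the continuation — the 16-bar whole is a sentence.

sentence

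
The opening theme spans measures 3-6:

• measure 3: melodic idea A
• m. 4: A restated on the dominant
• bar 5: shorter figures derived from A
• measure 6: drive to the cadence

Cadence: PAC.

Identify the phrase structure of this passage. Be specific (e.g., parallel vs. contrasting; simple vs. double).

sentence

Basic idea (measure 3) + its repetition (m. 4) form the presentation; fragmentation and cadence (measures 5–6) form the continuation — the 4-bar whole is a sentence.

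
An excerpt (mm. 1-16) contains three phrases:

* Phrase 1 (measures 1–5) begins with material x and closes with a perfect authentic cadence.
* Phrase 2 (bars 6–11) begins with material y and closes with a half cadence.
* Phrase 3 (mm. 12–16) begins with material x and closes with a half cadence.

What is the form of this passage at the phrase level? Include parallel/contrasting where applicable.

phrase group

The final phrase closes with a half cadence, which is not stronger than the preceding half cadence; the 3 phrases lack an overall antecedent–consequent design and so form a phrase group.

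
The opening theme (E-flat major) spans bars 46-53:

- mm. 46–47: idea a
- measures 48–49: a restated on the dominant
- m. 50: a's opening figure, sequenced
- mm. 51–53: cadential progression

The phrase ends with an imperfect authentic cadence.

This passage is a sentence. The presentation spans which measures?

The presentation of a sentence is the basic idea (mm. 46-47) plus its repetition (bars 48–49); the presentation is therefore mm. 46–49.

measures 46–49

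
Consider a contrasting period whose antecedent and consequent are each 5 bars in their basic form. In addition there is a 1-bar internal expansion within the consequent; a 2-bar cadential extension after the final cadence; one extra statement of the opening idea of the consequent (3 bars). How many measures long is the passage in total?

16 measures

Basic contrasting period: 5 + 5 = 10 bars.
10 (basic form) + 1 (internal expansion) + 2 (cadential extension) + 3 (extra statement) = 16.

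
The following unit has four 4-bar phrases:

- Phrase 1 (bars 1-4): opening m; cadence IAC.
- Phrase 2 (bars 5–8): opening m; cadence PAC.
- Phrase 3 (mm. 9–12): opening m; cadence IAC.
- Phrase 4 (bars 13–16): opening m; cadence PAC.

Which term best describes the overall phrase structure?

The cadence pattern IAC–PAC–IAC–PAC is weak–strong twice, and phrases 3–4 restate phrases 1–2: a period heard twice, not a double period (which would end weakly at phrase 2).

repeated period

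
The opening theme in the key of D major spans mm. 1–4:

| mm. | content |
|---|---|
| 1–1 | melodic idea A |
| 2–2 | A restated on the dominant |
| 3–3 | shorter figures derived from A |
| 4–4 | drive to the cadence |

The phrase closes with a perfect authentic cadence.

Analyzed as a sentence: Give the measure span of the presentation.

The presentation of a sentence is the basic idea (m. 1) plus its repetition (bar 2); the presentation is therefore bars 1–2.

measures 1–2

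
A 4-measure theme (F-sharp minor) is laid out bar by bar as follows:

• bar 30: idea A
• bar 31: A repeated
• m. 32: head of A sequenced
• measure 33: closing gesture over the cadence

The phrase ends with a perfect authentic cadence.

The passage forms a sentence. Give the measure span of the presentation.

measures 30–31

The presentation of a sentence is the basic idea (m. 30) plus its repetition (m. 31); the presentation is therefore bars 30-31.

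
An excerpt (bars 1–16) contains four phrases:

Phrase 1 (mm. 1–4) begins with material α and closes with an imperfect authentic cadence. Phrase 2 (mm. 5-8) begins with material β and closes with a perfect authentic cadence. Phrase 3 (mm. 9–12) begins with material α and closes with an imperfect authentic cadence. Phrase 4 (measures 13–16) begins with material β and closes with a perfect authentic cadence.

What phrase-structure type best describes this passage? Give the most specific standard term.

The cadence pattern IAC–PAC–IAC–PAC is weak–strong twice, and phrases 3–4 restate phrases 1–2: a period heard twice, not a double period (which would end weakly at phrase 2).

repeated period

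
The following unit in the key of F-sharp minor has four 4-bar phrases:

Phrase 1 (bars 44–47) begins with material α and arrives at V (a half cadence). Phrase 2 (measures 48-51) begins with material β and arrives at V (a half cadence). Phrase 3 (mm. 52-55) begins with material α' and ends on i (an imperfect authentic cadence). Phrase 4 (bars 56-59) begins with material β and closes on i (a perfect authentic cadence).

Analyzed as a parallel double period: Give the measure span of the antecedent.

measures 44–51

In a double period the four phrases pair into a large antecedent (phrases 1–2, ending half cadence) and a large consequent (phrases 3–4, ending perfect authentic cadence). The antecedent spans bars 44–51.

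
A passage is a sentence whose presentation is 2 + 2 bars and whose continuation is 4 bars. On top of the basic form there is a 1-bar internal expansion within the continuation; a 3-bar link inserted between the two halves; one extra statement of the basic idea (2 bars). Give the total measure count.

14 measures

Basic sentence: 2 + 2 + 4 = 8 bars.
8 (basic form) + 1 (internal expansion) + 3 (link) + 2 (extra statement) = 14.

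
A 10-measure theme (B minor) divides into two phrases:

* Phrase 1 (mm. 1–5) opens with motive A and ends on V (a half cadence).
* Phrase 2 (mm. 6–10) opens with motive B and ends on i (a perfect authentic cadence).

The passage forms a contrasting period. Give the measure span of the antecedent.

The phrase ending with the weaker cadence (half cadence) is the antecedent; the one ending more conclusively (perfect authentic cadence) is the consequent. The antecedent is measures 1–5.

measures 1–5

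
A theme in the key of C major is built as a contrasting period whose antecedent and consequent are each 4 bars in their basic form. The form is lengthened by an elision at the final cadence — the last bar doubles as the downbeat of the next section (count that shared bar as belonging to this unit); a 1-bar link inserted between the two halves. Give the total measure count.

Basic contrasting period: 4 + 4 = 8 bars.
8 (basic form) + 1 (link) = 9.
The elision shares a bar with the next section but does not change this unit's count.

9 measures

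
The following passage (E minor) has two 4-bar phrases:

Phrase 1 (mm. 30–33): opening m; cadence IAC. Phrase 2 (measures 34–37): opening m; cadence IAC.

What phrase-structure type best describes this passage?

Both phrases have the same opening (m) and the same cadence (imperfect authentic cadence): the second is a restatement, not a consequent, so this is a repeated phrase rather than a period.

repeated phrase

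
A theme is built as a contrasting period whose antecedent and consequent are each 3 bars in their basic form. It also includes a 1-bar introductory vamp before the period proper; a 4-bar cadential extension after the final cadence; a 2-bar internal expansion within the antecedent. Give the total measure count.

13 measures

Basic contrasting period: 3 + 3 = 6 bars.
6 (basic form) + 1 (introduction) + 4 (cadential extension) + 2 (internal expansion) = 13.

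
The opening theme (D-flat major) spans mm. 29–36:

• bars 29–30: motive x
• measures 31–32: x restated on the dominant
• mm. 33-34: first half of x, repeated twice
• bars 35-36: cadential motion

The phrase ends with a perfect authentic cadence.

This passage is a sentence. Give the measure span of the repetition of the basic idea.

measures 31–32

The presentation of a sentence is the basic idea (mm. 29–30) plus its repetition (mm. 31-32); the repetition of the basic idea is therefore bars 31–32.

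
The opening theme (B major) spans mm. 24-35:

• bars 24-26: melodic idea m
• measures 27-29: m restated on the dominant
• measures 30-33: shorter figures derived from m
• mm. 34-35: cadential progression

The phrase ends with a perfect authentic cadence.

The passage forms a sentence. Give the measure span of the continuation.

measures 30–35

After the presentation (mm. 24–29), the continuation covers the fragmentation through the cadence: mm. 30–35.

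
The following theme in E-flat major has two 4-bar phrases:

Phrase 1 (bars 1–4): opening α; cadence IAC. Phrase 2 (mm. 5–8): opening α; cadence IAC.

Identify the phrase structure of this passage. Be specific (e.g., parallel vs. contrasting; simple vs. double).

Both phrases have the same opening (α) and the same cadence (imperfect authentic cadence): the second is a restatement, not a consequent, so this is a repeated phrase rather than a period.

repeated phrase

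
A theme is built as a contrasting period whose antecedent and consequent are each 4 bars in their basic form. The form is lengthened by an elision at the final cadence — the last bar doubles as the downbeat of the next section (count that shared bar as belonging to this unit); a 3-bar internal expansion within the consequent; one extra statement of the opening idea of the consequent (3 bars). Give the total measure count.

Basic contrasting period: 4 + 4 = 8 bars.
8 (basic form) + 3 (internal expansion) + 3 (extra statement) = 14.
The elision shares a bar with the next section but does not change this unit's count.

14 measures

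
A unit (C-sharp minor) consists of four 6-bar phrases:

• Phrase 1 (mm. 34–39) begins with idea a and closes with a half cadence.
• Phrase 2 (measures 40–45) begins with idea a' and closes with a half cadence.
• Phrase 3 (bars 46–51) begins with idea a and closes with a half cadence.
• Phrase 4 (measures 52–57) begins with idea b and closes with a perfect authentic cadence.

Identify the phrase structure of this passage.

parallel double period

Four phrases in two halves: the first half (bars 34–45) ends with a half cadence, the second (mm. 46-57) with a perfect authentic cadence — a large antecedent–consequent pair, i.e. a double period.
Phrase 3 begins with the same material as phrase 1, making it parallel.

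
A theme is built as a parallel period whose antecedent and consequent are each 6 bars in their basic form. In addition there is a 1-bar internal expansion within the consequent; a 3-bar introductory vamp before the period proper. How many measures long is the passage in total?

16 measures

Basic parallel period: 6 + 6 = 12 bars.
12 (basic form) + 1 (internal expansion) + 3 (introduction) = 16.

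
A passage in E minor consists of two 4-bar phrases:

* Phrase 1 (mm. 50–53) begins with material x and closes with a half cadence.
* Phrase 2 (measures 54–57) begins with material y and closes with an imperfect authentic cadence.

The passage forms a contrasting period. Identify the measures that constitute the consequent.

measures 54–57

The antecedent is the phrase ending with the weaker cadence (half cadence, phrase 1) and the consequent the one ending more conclusively (imperfect authentic cadence, phrase 2); the consequent is mm. 54–57.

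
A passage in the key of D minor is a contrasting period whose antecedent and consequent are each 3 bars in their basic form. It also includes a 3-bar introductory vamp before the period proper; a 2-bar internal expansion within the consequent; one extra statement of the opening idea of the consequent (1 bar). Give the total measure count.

12 measures

Basic contrasting period: 3 + 3 = 6 bars.
6 (basic form) + 3 (introduction) + 2 (internal expansion) + 1 (extra statement) = 12.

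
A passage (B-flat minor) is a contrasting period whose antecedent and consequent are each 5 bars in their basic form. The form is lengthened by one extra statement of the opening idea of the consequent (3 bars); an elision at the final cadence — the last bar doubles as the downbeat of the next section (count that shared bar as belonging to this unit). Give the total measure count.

13 measures

Basic contrasting period: 5 + 5 = 10 bars.
10 (basic form) + 3 (extra statement) = 13.
The elision shares a bar with the next section but does not change this unit's count.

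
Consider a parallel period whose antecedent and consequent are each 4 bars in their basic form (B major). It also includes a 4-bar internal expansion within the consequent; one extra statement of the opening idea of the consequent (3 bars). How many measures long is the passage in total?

15 measures

Basic parallel period: 4 + 4 = 8 bars.
8 (basic form) + 4 (internal expansion) + 3 (extra statement) = 15.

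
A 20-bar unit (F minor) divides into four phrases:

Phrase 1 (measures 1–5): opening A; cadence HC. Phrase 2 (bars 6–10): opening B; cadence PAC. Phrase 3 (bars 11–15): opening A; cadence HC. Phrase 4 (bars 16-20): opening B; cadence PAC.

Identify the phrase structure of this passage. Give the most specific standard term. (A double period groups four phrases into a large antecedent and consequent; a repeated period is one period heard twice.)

repeated period

The cadence pattern HC–PAC–HC–PAC is weak–strong twice, and phrases 3–4 restate phrases 1–2: a period heard twice, not a double period (which would end weakly at phrase 2).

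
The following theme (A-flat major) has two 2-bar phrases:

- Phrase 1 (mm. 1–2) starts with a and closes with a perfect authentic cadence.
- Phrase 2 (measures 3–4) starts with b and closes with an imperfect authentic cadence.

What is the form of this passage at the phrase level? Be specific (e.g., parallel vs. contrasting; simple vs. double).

phrase group

The second phrase closes with an imperfect authentic cadence, which is not stronger than the first phrase's perfect authentic cadence; without a weak→strong cadential pair there is no antecedent–consequent relationship, so this is a phrase group rather than a period.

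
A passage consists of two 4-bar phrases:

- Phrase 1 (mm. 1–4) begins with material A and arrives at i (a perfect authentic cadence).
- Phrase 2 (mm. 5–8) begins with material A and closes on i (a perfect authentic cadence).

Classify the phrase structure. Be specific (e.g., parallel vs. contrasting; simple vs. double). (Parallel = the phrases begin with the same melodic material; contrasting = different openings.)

Both phrases have the same opening (A) and the same cadence (perfect authentic cadence): the second is a restatement, not a consequent, so this is a repeated phrase rather than a period.

repeated phrase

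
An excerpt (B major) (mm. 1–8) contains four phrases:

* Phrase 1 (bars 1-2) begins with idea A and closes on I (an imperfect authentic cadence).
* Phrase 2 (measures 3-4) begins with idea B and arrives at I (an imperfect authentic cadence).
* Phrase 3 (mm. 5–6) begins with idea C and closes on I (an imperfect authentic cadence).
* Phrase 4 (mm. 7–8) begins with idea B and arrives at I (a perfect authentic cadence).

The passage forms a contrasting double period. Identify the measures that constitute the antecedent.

measures 1–4

In a double period the four phrases pair into a large antecedent (phrases 1–2, ending imperfect authentic cadence) and a large consequent (phrases 3–4, ending perfect authentic cadence). The antecedent spans mm. 1–4.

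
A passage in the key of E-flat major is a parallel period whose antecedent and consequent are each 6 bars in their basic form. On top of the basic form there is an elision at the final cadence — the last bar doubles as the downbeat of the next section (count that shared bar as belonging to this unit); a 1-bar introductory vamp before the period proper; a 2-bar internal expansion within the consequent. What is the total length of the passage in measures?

Basic parallel period: 6 + 6 = 12 bars.
12 (basic form) + 1 (introduction) + 2 (internal expansion) = 15.
The elision shares a bar with the next section but does not change this unit's count.

15 measures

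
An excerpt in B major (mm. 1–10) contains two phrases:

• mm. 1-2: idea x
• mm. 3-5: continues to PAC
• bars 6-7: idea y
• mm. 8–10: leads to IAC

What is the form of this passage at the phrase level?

phrase group

The second phrase closes with an imperfect authentic cadence, which is not stronger than the first phrase's perfect authentic cadence; without a weak→strong cadential pair there is no antecedent–consequent relationship, so this is a phrase group rather than a period.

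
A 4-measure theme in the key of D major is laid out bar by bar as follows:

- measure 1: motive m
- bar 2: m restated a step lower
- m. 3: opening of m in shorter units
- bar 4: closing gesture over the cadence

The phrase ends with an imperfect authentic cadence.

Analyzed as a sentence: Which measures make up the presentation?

The presentation of a sentence is the basic idea (measure 1) plus its repetition (m. 2); the presentation is therefore measures 1-2.

measures 1–2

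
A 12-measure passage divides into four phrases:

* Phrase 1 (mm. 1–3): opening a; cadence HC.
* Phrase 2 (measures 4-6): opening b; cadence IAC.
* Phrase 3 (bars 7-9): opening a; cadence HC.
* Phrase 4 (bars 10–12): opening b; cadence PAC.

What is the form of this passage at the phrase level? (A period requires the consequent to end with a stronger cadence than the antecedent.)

parallel double period

Four phrases in two halves: the first half (measures 1-6) ends with an imperfect authentic cadence, the second (mm. 7–12) with a perfect authentic cadence — a large antecedent–consequent pair, i.e. a double period.
Phrase 3 begins with the same material as phrase 1, making it parallel.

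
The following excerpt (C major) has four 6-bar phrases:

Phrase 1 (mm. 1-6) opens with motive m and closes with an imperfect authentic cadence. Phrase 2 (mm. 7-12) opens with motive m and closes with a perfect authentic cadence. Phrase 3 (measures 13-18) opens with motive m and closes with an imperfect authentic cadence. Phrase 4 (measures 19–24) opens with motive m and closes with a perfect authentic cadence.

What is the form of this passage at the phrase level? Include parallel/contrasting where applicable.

The cadence pattern IAC–PAC–IAC–PAC is weak–strong twice, and phrases 3–4 restate phrases 1–2: a period heard twice, not a double period (which would end weakly at phrase 2).

repeated period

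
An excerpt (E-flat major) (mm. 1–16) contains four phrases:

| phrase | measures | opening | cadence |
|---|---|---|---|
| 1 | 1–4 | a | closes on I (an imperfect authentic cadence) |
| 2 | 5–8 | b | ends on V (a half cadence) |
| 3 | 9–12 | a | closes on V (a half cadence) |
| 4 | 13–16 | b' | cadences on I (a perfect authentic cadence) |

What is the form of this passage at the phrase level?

parallel double period

Four phrases in two halves: the first half (measures 1–8) ends with a half cadence, the second (bars 9–16) with a perfect authentic cadence — a large antecedent–consequent pair, i.e. a double period.
Phrase 3 begins with the same material as phrase 1, making it parallel.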